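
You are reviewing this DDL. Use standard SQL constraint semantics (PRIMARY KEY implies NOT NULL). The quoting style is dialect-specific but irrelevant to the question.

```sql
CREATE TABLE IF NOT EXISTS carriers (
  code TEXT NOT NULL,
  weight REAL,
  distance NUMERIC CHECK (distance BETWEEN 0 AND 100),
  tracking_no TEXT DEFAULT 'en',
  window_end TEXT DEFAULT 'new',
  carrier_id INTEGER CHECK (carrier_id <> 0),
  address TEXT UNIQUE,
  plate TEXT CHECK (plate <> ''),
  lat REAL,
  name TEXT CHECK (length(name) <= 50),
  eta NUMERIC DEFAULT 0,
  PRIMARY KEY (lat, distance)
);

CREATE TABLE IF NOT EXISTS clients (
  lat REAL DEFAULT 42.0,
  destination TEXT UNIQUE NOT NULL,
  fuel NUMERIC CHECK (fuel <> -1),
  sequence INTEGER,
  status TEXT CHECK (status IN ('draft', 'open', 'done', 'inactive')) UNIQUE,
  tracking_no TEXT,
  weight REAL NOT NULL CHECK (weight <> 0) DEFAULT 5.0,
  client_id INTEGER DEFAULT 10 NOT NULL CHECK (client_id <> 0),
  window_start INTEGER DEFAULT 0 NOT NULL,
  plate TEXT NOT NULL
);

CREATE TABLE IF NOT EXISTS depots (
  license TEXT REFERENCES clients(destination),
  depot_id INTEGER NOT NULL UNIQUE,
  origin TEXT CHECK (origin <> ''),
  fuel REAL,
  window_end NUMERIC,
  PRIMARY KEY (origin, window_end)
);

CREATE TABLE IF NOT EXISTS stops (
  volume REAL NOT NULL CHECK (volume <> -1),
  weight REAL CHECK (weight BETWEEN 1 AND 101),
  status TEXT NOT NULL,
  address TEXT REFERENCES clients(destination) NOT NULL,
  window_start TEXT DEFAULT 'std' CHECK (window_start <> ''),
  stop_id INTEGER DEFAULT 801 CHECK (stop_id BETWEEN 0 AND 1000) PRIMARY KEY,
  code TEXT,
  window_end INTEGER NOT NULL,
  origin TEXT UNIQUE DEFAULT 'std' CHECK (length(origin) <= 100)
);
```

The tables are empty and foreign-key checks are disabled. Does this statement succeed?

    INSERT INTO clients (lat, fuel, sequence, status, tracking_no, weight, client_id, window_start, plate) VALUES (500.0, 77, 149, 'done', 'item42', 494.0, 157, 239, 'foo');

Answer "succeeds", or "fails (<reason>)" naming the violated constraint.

destination is omitted from the column list and has no DEFAULT, so it would receive NULL.
But destination is declared NOT NULL.

fails (NOT NULL on destination)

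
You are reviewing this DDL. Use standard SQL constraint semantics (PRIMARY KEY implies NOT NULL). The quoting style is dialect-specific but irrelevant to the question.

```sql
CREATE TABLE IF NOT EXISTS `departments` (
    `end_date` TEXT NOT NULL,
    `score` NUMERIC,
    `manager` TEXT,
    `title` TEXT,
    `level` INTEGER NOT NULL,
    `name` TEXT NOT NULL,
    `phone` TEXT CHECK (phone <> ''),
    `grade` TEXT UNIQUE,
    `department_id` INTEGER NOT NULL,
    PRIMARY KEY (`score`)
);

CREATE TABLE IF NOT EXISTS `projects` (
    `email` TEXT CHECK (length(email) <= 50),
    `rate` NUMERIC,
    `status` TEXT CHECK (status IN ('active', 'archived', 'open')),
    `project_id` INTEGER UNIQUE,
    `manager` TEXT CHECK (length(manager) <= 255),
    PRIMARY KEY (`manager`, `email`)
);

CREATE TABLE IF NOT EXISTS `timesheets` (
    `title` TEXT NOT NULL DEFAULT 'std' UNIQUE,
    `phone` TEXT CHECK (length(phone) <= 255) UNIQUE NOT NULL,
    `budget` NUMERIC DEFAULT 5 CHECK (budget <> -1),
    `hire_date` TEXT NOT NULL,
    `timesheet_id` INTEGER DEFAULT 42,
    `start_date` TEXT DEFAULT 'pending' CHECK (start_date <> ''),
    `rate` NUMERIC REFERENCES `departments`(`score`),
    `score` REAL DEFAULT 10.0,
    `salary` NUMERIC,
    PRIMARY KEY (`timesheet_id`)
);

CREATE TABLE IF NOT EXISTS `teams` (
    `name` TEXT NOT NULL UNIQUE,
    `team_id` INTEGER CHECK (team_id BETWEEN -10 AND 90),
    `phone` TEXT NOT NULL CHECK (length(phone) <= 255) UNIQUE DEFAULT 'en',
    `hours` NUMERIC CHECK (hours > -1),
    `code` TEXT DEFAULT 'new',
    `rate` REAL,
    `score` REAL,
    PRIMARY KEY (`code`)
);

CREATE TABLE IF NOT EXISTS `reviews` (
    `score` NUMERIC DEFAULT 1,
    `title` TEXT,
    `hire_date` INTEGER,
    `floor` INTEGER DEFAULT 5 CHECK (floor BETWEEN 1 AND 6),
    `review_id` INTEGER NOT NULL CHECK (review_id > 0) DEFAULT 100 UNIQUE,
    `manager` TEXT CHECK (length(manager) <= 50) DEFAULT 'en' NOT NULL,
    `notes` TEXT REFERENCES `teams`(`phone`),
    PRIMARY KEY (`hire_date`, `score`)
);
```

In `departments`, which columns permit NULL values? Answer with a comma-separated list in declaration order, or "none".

- end_date: declared NOT NULL → not nullable.
- score: part of the PRIMARY KEY, which implies NOT NULL → not nullable.
- manager: no NOT NULL constraint applies → nullable.
- title: no NOT NULL constraint applies → nullable.
- level: declared NOT NULL → not nullable.
- name: declared NOT NULL → not nullable.
- phone: CHECK does not forbid NULL (a CHECK constraint passes when its expression is NULL) → nullable.
- grade: UNIQUE does not imply NOT NULL → nullable.
- department_id: declared NOT NULL → not nullable.

manager, title, phone, grade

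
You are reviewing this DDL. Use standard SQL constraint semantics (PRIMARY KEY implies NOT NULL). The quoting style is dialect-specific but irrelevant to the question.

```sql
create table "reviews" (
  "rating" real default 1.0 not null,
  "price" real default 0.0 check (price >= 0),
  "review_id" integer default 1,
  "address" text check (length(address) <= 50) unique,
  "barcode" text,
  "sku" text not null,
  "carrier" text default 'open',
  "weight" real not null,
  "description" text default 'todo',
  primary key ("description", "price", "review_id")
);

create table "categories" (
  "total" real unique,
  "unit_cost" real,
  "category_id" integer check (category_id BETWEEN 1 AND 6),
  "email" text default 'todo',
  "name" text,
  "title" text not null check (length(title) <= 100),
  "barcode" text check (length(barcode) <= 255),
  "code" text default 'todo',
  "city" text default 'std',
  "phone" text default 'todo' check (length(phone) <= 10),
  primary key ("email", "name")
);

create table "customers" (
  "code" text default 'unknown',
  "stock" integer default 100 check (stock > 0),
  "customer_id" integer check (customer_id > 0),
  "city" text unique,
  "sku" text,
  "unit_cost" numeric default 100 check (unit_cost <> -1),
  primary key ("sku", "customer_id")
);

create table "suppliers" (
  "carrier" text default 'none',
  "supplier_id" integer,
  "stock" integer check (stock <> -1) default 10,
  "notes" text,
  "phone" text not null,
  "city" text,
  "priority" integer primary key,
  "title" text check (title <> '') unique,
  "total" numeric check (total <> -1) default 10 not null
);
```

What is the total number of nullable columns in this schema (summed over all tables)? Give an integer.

reviews: 3 nullable (address, barcode, carrier — PK (description, price, review_id) and explicit NOT NULL columns excluded).
categories: 7 nullable (total, unit_cost, category_id, barcode, code, city, phone — PK (email, name) and explicit NOT NULL columns excluded).
customers: 4 nullable (code, stock, city, unit_cost — PK (sku, customer_id) and explicit NOT NULL columns excluded).
suppliers: 6 nullable (carrier, supplier_id, stock, notes, city, title — PK (priority) and explicit NOT NULL columns excluded).
Total: 3 + 7 + 4 + 6 = 20.

20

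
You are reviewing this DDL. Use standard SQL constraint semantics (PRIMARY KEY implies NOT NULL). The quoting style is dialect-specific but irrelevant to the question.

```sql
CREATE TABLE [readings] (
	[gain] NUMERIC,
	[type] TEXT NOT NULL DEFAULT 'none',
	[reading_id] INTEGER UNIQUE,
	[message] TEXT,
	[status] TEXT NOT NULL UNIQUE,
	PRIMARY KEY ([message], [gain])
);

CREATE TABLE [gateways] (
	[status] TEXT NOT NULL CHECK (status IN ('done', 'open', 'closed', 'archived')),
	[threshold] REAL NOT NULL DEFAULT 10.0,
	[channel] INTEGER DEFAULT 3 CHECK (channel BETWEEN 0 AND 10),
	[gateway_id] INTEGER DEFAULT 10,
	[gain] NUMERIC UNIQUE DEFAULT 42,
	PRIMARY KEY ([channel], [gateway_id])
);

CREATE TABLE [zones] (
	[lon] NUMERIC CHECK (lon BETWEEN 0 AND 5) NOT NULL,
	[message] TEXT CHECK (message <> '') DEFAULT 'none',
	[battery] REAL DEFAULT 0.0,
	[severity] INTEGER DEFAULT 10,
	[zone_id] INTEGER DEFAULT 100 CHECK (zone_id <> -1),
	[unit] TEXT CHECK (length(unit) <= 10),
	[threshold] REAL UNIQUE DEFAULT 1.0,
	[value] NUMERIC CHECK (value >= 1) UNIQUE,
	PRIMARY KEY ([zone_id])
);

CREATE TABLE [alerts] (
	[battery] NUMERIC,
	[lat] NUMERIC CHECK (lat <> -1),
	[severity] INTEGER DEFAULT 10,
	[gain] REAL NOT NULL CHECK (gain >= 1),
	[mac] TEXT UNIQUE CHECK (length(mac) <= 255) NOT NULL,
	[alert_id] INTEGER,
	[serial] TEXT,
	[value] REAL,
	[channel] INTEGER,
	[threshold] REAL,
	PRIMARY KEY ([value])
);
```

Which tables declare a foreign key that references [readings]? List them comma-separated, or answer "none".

No REFERENCES clause anywhere in the schema names readings.

none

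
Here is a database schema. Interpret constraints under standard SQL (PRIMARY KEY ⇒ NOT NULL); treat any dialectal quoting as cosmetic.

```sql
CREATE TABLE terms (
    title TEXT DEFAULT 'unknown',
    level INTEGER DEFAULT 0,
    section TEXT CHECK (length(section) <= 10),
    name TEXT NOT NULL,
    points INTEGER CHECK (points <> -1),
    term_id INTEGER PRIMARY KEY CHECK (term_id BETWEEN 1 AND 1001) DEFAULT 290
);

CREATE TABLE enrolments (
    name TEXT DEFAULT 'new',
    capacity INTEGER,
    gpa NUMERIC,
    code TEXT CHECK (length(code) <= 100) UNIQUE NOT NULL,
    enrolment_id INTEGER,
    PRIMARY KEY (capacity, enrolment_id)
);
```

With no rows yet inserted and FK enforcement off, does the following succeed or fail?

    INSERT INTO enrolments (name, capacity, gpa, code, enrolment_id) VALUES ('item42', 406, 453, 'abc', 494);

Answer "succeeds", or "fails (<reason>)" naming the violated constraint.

NOT NULL columns: capacity is supplied; code is supplied; enrolment_id is supplied.
CHECK constraints: 'abc' satisfies (length(code) <= 100).
No constraint is violated.

succeeds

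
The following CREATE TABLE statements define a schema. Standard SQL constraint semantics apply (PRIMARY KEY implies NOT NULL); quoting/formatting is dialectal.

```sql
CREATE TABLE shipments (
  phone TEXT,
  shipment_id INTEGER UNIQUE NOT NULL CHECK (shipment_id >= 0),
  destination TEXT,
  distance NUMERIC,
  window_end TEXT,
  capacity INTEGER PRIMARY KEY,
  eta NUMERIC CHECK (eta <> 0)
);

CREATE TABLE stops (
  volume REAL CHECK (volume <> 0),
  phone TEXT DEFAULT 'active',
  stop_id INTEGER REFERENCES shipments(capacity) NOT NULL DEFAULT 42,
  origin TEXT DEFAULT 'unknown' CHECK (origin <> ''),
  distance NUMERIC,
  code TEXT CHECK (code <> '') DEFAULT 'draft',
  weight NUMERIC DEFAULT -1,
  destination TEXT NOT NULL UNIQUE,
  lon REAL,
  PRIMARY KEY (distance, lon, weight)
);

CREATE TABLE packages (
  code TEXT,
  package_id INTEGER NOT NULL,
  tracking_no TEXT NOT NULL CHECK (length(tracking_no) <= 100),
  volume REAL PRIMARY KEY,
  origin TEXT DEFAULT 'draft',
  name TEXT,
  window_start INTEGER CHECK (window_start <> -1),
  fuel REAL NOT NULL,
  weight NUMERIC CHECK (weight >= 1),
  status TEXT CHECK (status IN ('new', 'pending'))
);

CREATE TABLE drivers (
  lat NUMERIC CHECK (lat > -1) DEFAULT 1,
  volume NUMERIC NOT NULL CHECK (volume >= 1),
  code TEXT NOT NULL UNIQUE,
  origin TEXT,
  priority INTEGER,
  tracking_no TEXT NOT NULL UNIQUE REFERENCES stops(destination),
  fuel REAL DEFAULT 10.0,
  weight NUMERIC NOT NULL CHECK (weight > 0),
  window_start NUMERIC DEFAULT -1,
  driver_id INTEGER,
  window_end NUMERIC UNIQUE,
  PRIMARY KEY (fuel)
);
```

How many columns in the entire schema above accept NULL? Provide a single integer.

21

shipments: 5 nullable (phone, destination, distance, window_end, eta — PK (capacity) and explicit NOT NULL columns excluded).
stops: 4 nullable (volume, phone, origin, code — PK (distance, lon, weight) and explicit NOT NULL columns excluded).
packages: 6 nullable (code, origin, name, window_start, weight, status — PK (volume) and explicit NOT NULL columns excluded).
drivers: 6 nullable (lat, origin, priority, window_start, driver_id, window_end — PK (fuel) and explicit NOT NULL columns excluded).
Total: 5 + 4 + 6 + 6 = 21.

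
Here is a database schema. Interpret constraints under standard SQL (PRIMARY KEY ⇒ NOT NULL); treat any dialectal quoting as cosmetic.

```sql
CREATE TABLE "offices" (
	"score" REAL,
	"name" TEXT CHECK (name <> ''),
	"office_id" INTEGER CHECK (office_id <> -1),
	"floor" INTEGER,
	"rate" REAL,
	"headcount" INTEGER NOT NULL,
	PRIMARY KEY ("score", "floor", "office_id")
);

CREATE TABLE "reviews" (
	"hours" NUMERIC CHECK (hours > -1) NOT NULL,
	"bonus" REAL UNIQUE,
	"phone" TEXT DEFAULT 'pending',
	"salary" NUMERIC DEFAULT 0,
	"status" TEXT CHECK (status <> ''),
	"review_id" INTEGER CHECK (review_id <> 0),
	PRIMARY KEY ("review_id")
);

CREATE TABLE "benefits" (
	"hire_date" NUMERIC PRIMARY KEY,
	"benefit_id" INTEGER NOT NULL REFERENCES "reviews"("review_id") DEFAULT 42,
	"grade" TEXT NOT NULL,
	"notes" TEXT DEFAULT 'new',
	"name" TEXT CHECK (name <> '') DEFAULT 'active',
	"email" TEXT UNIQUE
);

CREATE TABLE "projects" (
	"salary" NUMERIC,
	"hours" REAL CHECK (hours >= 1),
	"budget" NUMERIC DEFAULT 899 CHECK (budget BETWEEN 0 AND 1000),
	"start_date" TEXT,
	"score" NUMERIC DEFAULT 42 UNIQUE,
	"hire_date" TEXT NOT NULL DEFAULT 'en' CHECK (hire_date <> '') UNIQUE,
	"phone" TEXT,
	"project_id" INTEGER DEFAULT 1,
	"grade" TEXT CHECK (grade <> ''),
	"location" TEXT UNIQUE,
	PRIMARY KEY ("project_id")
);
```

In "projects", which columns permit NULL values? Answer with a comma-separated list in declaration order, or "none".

- salary: no NOT NULL constraint applies → nullable.
- hours: CHECK does not forbid NULL (a CHECK constraint passes when its expression is NULL) → nullable.
- budget: CHECK does not forbid NULL (a CHECK constraint passes when its expression is NULL) → nullable.
- start_date: no NOT NULL constraint applies → nullable.
- score: UNIQUE does not imply NOT NULL → nullable.
- hire_date: declared NOT NULL → not nullable.
- phone: no NOT NULL constraint applies → nullable.
- project_id: part of the PRIMARY KEY, which implies NOT NULL → not nullable.
- grade: CHECK does not forbid NULL (a CHECK constraint passes when its expression is NULL) → nullable.
- location: UNIQUE does not imply NOT NULL → nullable.

salary, hours, budget, start_date, score, phone, grade, location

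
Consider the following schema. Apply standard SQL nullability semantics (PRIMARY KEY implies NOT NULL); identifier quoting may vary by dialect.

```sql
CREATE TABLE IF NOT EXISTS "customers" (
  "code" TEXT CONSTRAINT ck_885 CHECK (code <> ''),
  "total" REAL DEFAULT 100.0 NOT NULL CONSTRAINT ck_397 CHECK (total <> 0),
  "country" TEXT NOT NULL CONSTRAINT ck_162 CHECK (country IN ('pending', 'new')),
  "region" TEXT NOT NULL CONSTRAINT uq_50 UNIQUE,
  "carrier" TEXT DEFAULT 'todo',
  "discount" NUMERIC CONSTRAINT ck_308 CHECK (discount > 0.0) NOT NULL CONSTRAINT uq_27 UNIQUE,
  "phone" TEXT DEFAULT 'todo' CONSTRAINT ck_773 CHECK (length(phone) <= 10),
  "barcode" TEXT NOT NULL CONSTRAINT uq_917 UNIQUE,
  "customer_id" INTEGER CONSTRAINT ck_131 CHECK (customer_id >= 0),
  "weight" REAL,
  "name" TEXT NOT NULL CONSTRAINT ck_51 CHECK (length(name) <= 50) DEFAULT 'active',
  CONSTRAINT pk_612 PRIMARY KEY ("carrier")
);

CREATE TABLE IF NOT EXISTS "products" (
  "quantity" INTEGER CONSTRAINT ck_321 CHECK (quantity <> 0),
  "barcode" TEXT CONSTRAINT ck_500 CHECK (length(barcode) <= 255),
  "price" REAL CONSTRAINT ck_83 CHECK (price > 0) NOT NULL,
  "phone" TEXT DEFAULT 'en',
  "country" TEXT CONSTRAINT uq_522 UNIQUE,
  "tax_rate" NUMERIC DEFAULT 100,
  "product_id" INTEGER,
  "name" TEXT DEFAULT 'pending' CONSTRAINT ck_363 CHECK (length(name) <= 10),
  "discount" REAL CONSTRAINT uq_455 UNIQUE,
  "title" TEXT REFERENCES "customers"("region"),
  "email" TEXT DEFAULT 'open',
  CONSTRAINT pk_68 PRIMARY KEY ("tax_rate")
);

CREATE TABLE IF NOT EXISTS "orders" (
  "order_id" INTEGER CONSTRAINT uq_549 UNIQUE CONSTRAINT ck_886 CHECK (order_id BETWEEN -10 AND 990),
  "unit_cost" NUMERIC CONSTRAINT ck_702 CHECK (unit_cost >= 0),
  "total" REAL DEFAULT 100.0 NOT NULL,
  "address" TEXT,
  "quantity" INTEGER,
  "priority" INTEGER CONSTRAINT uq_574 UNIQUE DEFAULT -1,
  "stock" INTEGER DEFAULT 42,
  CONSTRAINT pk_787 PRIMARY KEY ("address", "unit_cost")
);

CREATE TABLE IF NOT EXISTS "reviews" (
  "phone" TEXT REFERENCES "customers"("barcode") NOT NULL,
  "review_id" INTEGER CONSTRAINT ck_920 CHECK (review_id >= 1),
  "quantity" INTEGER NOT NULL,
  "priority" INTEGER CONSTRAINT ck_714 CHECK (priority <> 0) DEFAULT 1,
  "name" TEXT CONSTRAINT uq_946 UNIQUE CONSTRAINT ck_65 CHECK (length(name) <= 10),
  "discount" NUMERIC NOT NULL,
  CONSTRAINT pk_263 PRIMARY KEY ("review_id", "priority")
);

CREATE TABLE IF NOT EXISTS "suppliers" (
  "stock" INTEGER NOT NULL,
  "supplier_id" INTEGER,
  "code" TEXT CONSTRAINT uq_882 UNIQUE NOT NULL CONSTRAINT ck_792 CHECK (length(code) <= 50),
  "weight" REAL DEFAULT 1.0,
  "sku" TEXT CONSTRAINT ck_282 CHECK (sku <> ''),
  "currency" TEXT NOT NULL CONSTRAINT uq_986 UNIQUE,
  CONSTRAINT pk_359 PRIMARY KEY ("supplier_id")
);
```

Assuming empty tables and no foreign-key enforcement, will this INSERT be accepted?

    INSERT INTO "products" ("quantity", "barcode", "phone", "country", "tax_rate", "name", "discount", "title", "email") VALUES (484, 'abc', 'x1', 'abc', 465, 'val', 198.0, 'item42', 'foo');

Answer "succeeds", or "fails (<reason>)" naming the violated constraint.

price is omitted from the column list and has no DEFAULT, so it would receive NULL.
But price is declared NOT NULL.

fails (NOT NULL on price)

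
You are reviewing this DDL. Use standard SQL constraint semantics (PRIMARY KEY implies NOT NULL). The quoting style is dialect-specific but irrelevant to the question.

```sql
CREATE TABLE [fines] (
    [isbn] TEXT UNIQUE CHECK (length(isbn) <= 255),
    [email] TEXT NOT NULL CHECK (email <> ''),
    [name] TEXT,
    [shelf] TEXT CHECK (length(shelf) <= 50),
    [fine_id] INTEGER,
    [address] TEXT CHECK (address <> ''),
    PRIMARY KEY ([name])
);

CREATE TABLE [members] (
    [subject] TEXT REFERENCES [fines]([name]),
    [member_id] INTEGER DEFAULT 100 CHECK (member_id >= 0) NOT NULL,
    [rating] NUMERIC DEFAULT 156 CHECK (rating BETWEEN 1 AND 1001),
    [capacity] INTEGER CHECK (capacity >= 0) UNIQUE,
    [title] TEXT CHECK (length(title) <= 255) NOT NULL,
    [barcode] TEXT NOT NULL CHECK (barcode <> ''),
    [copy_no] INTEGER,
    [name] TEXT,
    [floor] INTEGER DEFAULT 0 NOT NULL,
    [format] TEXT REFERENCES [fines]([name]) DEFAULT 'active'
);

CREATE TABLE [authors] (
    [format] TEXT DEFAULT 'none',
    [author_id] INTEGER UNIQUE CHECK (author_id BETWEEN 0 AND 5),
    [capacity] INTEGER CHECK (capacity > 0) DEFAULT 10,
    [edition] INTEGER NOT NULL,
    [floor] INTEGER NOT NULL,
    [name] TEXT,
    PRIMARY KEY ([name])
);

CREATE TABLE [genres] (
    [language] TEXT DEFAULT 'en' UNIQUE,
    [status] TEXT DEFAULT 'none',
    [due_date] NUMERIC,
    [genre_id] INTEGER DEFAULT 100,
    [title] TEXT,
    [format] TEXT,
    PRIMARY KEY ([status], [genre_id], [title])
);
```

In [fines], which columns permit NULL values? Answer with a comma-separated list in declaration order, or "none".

- isbn: CHECK does not forbid NULL (a CHECK constraint passes when its expression is NULL) → nullable.
- email: declared NOT NULL → not nullable.
- name: part of the PRIMARY KEY, which implies NOT NULL → not nullable.
- shelf: CHECK does not forbid NULL (a CHECK constraint passes when its expression is NULL) → nullable.
- fine_id: no NOT NULL constraint applies → nullable.
- address: CHECK does not forbid NULL (a CHECK constraint passes when its expression is NULL) → nullable.

isbn, shelf, fine_id, address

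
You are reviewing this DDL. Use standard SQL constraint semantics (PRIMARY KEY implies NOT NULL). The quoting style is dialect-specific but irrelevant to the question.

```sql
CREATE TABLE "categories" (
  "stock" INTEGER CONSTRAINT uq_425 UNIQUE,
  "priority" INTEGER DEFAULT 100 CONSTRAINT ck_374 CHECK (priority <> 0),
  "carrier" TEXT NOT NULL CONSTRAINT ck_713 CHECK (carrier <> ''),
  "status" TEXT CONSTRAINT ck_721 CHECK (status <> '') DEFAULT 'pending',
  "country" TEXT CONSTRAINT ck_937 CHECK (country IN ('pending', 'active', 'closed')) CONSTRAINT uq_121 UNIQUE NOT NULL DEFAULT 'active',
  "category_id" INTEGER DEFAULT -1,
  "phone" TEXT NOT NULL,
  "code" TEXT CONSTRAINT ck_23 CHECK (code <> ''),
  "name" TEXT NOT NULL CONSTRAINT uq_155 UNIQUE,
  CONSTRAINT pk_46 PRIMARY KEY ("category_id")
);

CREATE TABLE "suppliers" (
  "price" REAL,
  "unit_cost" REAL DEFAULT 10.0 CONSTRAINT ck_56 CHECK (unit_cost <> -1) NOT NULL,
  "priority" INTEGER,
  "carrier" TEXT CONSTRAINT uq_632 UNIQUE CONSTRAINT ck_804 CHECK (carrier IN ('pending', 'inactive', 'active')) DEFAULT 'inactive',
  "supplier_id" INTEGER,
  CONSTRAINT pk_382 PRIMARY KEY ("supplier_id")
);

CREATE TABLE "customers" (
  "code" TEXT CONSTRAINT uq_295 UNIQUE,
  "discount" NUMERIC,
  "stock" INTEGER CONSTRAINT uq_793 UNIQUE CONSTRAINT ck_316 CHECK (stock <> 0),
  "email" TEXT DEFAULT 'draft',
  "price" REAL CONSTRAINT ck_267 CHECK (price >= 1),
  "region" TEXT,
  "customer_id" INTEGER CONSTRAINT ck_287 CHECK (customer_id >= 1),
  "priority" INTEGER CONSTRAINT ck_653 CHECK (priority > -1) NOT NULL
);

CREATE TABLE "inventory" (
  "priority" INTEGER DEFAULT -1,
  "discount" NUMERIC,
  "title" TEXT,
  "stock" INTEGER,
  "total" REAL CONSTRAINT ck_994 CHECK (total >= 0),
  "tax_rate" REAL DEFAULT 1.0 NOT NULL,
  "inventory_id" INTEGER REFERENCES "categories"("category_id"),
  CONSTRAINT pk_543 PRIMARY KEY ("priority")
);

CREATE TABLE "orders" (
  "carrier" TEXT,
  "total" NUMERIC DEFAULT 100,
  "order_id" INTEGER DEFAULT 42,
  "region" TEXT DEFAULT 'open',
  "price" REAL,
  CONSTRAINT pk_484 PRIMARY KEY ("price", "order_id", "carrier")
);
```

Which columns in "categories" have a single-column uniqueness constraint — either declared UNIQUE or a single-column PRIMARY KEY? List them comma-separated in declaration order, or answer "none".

stock, country, category_id, name

- stock: declared UNIQUE → unique.
- priority: no UNIQUE or single-column PK constraint.
- carrier: no UNIQUE or single-column PK constraint.
- status: no UNIQUE or single-column PK constraint.
- country: declared UNIQUE → unique.
- category_id: single-column PRIMARY KEY → unique.
- phone: no UNIQUE or single-column PK constraint.
- code: no UNIQUE or single-column PK constraint.
- name: declared UNIQUE → unique.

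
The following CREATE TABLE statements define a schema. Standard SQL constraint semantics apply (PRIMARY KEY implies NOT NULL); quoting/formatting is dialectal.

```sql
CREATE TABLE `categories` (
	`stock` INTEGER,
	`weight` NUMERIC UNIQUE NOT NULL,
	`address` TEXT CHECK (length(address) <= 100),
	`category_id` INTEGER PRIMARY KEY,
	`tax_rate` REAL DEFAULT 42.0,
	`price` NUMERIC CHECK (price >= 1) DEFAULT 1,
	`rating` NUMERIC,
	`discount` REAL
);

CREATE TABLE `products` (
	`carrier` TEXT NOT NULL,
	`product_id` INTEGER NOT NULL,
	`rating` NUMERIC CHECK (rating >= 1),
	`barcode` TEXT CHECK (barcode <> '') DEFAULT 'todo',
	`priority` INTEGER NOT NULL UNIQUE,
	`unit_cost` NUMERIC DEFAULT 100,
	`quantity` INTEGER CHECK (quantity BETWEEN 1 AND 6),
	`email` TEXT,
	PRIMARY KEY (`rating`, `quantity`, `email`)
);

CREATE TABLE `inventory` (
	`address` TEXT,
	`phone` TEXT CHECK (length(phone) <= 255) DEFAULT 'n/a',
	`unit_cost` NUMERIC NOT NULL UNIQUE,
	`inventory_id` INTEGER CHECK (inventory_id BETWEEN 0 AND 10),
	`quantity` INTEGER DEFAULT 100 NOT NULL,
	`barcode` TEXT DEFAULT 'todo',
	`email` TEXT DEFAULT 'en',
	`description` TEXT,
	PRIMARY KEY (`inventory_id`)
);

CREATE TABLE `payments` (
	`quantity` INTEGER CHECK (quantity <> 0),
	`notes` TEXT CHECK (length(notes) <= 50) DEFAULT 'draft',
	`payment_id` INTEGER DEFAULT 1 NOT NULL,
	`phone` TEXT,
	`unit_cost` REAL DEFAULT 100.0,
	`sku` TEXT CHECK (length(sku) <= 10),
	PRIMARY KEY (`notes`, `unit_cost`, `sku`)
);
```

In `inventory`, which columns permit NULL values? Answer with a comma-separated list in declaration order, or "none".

- address: no NOT NULL constraint applies → nullable.
- phone: CHECK does not forbid NULL (a CHECK constraint passes when its expression is NULL) → nullable.
- unit_cost: declared NOT NULL → not nullable.
- inventory_id: part of the PRIMARY KEY, which implies NOT NULL → not nullable.
- quantity: declared NOT NULL → not nullable.
- barcode: DEFAULT only fills an omitted column; an explicit NULL is still allowed → nullable.
- email: DEFAULT only fills an omitted column; an explicit NULL is still allowed → nullable.
- description: no NOT NULL constraint applies → nullable.

address, phone, barcode, email, description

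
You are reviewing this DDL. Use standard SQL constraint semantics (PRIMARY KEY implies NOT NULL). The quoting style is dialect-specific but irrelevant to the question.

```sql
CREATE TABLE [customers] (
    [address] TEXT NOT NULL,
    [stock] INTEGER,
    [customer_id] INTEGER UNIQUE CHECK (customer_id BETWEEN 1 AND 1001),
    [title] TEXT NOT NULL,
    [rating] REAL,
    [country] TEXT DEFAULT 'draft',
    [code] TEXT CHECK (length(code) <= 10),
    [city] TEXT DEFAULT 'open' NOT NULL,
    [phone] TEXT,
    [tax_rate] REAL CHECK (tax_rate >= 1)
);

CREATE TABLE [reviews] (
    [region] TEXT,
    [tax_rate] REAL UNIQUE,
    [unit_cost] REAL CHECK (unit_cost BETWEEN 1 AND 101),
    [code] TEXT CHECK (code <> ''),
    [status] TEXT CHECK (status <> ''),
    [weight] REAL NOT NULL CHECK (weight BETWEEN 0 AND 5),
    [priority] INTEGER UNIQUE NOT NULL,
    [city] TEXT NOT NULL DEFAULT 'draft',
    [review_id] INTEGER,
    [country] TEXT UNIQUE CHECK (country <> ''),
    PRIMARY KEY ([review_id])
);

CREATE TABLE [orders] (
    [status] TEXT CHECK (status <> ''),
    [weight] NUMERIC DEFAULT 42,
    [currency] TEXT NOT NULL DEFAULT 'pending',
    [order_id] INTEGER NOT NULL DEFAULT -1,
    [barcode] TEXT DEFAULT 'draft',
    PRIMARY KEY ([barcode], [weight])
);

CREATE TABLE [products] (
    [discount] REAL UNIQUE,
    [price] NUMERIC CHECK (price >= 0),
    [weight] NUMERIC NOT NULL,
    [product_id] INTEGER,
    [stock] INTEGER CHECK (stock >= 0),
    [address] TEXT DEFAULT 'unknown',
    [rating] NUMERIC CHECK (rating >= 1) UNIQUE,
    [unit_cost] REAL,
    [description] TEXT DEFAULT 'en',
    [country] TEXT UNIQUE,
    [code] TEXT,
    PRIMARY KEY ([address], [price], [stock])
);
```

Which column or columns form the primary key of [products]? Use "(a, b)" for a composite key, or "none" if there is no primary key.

(address, price, stock)

A table-level PRIMARY KEY clause names 3 columns: address, price, stock.
This is a composite key — the combination is unique, not each column individually.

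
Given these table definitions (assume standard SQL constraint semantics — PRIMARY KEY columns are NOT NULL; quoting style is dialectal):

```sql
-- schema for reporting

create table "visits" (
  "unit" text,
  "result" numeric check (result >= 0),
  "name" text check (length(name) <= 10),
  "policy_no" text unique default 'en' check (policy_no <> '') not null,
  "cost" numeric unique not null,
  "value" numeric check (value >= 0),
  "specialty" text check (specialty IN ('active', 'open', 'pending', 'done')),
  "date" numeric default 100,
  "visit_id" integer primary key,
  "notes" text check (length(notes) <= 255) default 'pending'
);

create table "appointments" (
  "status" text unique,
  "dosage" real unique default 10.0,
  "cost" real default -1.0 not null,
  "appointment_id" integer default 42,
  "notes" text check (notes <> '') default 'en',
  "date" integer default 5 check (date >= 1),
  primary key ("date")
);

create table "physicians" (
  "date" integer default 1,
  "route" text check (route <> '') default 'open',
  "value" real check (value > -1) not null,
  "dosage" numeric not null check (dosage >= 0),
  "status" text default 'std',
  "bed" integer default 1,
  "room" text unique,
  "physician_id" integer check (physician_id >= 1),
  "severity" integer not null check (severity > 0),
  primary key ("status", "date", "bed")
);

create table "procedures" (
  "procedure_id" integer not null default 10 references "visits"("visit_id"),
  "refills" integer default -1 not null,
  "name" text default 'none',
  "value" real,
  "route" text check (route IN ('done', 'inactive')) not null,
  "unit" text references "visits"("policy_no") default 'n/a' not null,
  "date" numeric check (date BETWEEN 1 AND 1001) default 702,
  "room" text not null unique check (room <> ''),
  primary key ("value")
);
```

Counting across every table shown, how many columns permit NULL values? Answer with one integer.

visits: 7 nullable (unit, result, name, value, specialty, date, notes — PK (visit_id) and explicit NOT NULL columns excluded).
appointments: 4 nullable (status, dosage, appointment_id, notes — PK (date) and explicit NOT NULL columns excluded).
physicians: 3 nullable (route, room, physician_id — PK (status, date, bed) and explicit NOT NULL columns excluded).
procedures: 2 nullable (name, date — PK (value) and explicit NOT NULL columns excluded).
Total: 7 + 4 + 3 + 2 = 16.

16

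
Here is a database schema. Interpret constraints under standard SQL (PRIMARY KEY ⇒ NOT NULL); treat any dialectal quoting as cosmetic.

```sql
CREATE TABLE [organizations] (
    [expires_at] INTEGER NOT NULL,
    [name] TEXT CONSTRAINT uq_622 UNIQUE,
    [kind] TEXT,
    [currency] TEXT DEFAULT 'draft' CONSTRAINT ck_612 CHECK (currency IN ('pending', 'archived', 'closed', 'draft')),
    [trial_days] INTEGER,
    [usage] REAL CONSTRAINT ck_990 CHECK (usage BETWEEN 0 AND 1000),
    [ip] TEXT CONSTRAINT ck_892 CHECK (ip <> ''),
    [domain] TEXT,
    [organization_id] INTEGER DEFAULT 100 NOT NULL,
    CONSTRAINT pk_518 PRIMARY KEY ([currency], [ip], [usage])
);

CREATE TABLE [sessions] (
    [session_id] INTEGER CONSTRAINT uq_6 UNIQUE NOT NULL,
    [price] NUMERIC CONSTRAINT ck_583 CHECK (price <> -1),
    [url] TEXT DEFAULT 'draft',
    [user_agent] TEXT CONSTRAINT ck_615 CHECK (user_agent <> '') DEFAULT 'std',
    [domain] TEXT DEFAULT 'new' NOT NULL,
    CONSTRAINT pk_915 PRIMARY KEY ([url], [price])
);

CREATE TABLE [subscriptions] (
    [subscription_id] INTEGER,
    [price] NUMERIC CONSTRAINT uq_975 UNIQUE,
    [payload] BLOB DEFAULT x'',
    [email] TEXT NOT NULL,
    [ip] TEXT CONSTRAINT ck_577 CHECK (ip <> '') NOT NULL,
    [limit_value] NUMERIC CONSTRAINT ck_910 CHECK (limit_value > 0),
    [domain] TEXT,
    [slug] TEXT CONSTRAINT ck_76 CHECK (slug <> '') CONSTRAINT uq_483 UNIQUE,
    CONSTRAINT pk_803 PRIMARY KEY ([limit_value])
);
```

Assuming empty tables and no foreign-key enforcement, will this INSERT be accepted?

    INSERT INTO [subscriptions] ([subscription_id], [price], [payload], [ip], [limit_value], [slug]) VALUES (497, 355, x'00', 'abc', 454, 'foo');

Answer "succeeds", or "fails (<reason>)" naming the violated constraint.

fails (NOT NULL on email)

email is omitted from the column list and has no DEFAULT, so it would receive NULL.
But email is declared NOT NULL.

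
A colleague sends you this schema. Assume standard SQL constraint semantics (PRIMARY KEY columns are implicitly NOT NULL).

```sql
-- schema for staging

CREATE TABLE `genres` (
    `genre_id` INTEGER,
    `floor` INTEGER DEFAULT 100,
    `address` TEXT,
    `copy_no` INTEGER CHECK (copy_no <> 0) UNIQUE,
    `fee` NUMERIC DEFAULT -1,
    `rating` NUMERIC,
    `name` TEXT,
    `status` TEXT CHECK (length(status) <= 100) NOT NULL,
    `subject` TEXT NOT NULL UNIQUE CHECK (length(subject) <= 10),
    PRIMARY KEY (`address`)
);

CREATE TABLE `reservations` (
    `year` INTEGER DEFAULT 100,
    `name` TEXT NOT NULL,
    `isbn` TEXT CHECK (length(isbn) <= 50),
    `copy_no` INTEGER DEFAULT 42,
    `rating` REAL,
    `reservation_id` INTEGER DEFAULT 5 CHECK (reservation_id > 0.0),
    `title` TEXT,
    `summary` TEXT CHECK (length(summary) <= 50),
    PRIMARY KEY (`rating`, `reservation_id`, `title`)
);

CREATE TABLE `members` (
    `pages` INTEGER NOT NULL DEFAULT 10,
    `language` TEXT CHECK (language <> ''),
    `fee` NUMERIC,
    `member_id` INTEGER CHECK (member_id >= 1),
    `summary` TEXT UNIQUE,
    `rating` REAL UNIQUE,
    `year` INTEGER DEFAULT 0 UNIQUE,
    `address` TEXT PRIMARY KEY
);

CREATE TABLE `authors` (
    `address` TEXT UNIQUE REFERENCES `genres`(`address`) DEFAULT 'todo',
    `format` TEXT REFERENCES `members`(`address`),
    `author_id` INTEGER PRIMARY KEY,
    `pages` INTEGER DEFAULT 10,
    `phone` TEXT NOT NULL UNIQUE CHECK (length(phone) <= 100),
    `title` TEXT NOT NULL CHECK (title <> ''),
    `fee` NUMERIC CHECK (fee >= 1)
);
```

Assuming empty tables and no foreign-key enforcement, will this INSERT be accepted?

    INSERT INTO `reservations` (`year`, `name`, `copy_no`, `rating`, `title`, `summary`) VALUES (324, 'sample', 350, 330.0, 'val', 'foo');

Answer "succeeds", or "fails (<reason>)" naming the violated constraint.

NOT NULL columns: name is supplied; rating is supplied; reservation_id defaults to 5; title is supplied.
CHECK constraints: 'foo' satisfies (length(summary) <= 50).
No constraint is violated.

succeeds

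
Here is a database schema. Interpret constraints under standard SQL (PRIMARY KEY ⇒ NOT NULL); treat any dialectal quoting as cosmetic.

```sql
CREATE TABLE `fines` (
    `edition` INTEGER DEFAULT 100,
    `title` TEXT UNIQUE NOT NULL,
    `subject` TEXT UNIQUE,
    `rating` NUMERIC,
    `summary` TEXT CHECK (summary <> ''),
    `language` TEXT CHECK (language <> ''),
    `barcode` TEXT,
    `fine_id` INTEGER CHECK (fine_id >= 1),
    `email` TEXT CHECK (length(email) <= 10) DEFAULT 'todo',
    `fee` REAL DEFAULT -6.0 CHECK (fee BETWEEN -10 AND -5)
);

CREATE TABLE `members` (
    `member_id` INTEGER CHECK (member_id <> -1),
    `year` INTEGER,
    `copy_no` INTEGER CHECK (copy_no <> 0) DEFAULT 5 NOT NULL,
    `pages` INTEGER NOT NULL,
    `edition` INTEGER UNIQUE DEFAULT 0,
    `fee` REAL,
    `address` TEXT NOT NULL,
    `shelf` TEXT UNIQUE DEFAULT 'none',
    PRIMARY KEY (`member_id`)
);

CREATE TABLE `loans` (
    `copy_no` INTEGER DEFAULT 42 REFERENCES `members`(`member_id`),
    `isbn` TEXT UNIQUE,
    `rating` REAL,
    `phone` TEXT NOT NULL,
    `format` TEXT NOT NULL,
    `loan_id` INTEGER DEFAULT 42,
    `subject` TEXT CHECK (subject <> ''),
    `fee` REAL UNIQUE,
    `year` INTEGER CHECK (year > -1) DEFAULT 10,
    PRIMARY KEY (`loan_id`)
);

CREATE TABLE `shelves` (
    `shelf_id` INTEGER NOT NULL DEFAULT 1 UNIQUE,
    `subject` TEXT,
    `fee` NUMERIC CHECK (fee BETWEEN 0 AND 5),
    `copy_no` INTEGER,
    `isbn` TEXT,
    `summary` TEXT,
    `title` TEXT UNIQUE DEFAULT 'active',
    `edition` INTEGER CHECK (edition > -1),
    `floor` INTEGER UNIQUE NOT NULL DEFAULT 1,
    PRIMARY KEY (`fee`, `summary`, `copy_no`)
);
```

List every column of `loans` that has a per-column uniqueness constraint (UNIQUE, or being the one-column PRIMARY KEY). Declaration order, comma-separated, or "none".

- copy_no: no UNIQUE or single-column PK constraint.
- isbn: declared UNIQUE → unique.
- rating: no UNIQUE or single-column PK constraint.
- phone: no UNIQUE or single-column PK constraint.
- format: no UNIQUE or single-column PK constraint.
- loan_id: single-column PRIMARY KEY → unique.
- subject: no UNIQUE or single-column PK constraint.
- fee: declared UNIQUE → unique.
- year: no UNIQUE or single-column PK constraint.

isbn, loan_id, fee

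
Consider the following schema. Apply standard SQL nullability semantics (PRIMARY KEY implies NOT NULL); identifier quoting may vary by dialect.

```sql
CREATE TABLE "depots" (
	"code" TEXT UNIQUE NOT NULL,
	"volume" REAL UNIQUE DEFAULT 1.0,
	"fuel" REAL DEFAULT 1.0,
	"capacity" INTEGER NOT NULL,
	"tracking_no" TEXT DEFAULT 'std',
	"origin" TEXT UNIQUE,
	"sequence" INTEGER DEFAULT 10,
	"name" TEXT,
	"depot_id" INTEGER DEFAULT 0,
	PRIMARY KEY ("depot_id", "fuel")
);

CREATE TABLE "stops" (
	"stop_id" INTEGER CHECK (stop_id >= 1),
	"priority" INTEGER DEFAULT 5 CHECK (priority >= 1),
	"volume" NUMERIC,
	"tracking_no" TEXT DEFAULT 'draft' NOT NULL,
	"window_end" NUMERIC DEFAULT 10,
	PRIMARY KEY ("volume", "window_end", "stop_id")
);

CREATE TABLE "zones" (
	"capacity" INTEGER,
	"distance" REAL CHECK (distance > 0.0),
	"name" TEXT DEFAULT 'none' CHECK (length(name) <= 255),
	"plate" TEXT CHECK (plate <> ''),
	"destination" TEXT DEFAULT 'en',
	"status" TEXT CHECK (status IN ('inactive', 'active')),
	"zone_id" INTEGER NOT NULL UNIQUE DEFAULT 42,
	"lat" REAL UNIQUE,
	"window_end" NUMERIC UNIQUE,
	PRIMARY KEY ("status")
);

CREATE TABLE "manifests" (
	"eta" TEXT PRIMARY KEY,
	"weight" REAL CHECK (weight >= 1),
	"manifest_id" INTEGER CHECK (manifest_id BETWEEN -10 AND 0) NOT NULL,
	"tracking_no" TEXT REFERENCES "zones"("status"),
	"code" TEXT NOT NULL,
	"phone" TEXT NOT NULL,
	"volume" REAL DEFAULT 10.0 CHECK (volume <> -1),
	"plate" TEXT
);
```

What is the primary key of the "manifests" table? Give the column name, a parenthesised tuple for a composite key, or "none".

eta

eta is declared PRIMARY KEY inline on the column.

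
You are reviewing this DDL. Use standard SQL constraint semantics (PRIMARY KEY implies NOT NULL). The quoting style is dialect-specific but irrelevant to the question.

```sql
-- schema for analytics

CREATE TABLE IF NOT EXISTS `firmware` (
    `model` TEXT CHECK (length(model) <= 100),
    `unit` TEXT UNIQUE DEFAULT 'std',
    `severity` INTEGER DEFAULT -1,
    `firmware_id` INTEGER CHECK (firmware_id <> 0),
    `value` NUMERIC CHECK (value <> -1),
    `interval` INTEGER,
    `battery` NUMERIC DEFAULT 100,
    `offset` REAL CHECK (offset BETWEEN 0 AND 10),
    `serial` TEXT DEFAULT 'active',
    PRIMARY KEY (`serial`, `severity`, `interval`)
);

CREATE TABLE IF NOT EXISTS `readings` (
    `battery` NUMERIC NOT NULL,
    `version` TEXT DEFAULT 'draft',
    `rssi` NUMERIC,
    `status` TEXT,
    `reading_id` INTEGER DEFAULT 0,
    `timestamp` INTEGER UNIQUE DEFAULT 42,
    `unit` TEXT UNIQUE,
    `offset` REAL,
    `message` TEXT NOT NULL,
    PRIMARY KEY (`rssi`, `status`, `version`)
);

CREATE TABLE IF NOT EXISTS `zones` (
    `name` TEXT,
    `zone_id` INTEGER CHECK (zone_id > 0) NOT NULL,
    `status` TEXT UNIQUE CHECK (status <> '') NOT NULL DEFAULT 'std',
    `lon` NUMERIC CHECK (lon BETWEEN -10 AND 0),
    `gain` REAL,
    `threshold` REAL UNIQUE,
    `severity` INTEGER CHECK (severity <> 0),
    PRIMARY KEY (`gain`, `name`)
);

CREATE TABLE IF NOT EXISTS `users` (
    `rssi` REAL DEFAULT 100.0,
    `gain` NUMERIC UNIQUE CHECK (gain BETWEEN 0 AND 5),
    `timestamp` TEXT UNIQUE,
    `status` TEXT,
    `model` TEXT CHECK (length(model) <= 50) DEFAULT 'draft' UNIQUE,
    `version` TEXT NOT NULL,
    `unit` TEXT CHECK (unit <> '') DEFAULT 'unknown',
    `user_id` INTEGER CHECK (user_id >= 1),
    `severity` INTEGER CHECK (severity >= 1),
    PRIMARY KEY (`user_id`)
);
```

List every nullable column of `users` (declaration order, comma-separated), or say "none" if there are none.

- rssi: DEFAULT only fills an omitted column; an explicit NULL is still allowed → nullable.
- gain: CHECK does not forbid NULL (a CHECK constraint passes when its expression is NULL) → nullable.
- timestamp: UNIQUE does not imply NOT NULL → nullable.
- status: no NOT NULL constraint applies → nullable.
- model: CHECK does not forbid NULL (a CHECK constraint passes when its expression is NULL) → nullable.
- version: declared NOT NULL → not nullable.
- unit: CHECK does not forbid NULL (a CHECK constraint passes when its expression is NULL) → nullable.
- user_id: part of the PRIMARY KEY, which implies NOT NULL → not nullable.
- severity: CHECK does not forbid NULL (a CHECK constraint passes when its expression is NULL) → nullable.

rssi, gain, timestamp, status, model, unit, severity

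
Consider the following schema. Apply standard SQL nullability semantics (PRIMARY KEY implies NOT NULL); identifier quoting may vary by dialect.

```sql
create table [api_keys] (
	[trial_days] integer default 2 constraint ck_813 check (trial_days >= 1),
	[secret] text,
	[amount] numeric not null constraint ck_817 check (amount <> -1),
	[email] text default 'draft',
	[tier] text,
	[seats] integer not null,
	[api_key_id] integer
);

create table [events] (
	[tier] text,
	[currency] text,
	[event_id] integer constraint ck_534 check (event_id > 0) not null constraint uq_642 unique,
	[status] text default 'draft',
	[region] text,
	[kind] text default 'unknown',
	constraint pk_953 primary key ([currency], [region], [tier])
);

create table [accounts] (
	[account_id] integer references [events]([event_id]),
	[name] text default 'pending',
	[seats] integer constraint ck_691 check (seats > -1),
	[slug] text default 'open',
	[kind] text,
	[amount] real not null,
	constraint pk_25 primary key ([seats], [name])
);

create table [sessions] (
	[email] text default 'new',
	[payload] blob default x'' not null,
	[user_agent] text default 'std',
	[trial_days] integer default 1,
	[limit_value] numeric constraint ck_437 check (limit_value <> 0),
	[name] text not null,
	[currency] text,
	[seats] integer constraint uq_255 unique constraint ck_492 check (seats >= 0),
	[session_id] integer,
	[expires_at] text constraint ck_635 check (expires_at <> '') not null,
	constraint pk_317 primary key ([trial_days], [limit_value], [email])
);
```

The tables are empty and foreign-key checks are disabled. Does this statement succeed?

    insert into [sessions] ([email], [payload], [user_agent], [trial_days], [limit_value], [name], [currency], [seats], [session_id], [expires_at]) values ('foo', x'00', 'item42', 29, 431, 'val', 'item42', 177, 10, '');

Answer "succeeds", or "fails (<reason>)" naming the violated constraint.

The value '' for expires_at violates CHECK (expires_at <> '').

fails (CHECK on expires_at)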